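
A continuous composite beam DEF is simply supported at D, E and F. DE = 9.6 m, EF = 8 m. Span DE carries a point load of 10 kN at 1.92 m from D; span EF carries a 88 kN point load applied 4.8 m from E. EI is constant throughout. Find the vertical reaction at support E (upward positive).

Take M_E as the redundant. Released structure: two simple spans DE and EF with a hinge at E.
Discontinuity in slope at E on the released structure — sum the simple-span end rotations:
  span DE: point load 10 at a = 1.92: Pab(L + a)/(6LEI) = 29.49/EI
  span EF: point load 88 at a = 4.8: Pab(L + b)/(6LEI) = 315.4/EI
  relative rotation θ_0 = (29.49 + 315.4)/EI = 344.9/EI
A unit hogging moment at E produces rotation L₁/(3EI) + L₂/(3EI) = 5.867/EI.
Slope continuity at E: θ_0 = M_E·5.867/EI, so M_E = 344.9/5.867 = 58.79 kN·m (hogging).
Span DE, ΣM about D with M_E applied at E: R_E^{DE}·9.6 = 19.2 + 58.79, so R_E^{DE} = 8.124 kN and R_D = 10 − 8.124 = 1.876 kN.
Span EF, ΣM about F: R_E^{EF}·8 = 281.6 + 58.79, so R_E^{EF} = 42.55 kN and R_F = 88 − 42.55 = 45.45 kN.
R_E = 8.124 + 42.55 = 50.67 kN.

R_E = 50.67 kN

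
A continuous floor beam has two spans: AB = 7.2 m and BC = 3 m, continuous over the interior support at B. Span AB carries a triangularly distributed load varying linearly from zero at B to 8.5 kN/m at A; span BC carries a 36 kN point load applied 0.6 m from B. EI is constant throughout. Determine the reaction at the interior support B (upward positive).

R_B = 49.73 kN

Take M_B as the redundant. Released structure: two simple spans AB and BC with a hinge at B.
Discontinuity in slope at B on the released structure — sum the simple-span end rotations:
  span AB: triangular load, peak 8.5: 7w₀L³/(360EI) = 61.69/EI
  span BC: point load 36 at a = 0.6: Pab(L + b)/(6LEI) = 15.55/EI
  relative rotation θ_0 = (61.69 + 15.55)/EI = 77.24/EI
A unit hogging moment at B produces rotation L₁/(3EI) + L₂/(3EI) = 3.4/EI.
Slope continuity at B: θ_0 = M_B·3.4/EI, so M_B = 77.24/3.4 = 22.72 kN·m (hogging).
Span AB, ΣM about A with M_B applied at B: R_B^{AB}·7.2 = 73.44 + 22.72, so R_B^{AB} = 13.36 kN and R_A = 30.6 − 13.36 = 17.24 kN.
Span BC, ΣM about C: R_B^{BC}·3 = 86.4 + 22.72, so R_B^{BC} = 36.37 kN and R_C = 36 − 36.37 = -0.3727 kN.
R_B = 13.36 + 36.37 = 49.73 kN.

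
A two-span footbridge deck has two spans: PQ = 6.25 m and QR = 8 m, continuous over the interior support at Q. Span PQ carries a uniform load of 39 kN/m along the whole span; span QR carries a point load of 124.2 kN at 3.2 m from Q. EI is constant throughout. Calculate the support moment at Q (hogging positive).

Release continuity at Q by inserting a hinge; the redundant is the internal moment M_Q. The primary structure is two simply-supported spans PQ and QR.
End slopes at the hinge Q, treating each span as simply supported:
  span PQ: UDL 39: wL³/(24EI) = 396.7/EI
  span QR: point load 124.2 at a = 3.2: Pab(L + b)/(6LEI) = 508.7/EI
  relative rotation θ_0 = (396.7 + 508.7)/EI = 905.5/EI
A unit hogging moment at Q produces rotation L₁/(3EI) + L₂/(3EI) = 4.75/EI.
Slope continuity at Q: θ_0 = M_Q·4.75/EI, so M_Q = 905.5/4.75 = 190.6 kN·m (hogging).

M_Q = 190.6 kN·m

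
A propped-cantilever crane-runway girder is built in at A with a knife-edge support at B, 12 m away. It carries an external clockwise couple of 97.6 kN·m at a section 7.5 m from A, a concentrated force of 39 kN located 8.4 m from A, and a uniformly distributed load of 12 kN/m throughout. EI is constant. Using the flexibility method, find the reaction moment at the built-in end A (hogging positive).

Take the reaction at B as the redundant and release it; the primary structure is a cantilever fixed at A.
Free-end deflection of the primary structure under the applied loading (downward +):
  clockwise couple 97.6 at a = 7.5: M₀a(2L − a)/(2EI) = 6039/EI
  point load 39 at a = 8.4: Pa²(3L − a)/(6EI) = 12658/EI
  UDL 12: wL⁴/(8EI) = 31104/EI
  δ_0 = 49801/EI
Flexibility coefficient — unit upward force at B: δ_{BB} = L³/(3EI) = 576/EI.
Compatibility at B: δ_0 − R_B·δ_{BB} = 0, so R_B = 49801/576 = 86.46 kN.
Moment equilibrium about A: M_A = Σ(load moments about A) − R_B·L = 1289 − 86.46×12 = 251.7 kN·m.

M_A = 251.7 kN·m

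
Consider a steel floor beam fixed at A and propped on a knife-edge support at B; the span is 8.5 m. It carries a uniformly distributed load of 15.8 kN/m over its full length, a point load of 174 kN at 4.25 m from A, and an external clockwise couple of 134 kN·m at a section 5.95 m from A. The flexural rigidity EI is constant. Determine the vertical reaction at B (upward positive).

R_B = 126.3 kN

Take the reaction at B as the redundant and release it; the primary structure is a cantilever fixed at A.
Deflection at B on the released cantilever, summing each load's contribution:
  UDL 15.8: wL⁴/(8EI) = 10310/EI
  point load 174 at a = 4.25: Pa²(3L − a)/(6EI) = 11131/EI
  clockwise couple 134 at a = 5.95: M₀a(2L − a)/(2EI) = 4405/EI
  δ_0 = 25846/EI
Tip deflection under a unit load at B: L³/(3EI) = 204.7/EI.
The prop prevents deflection at B: R_B = δ_0/δ_{BB} = 25846/204.7 = 126.3 kN.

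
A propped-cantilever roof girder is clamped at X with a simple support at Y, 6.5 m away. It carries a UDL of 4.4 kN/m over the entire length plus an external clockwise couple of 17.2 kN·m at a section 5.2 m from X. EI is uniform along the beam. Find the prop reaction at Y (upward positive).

R_Y = 14.54 kN

Release the roller at Y. Primary structure: cantilever fixed at X.
Free-end deflection of the primary structure under the applied loading (downward +):
  UDL 4.4: wL⁴/(8EI) = 981.8/EI
  clockwise couple 17.2 at a = 5.2: M₀a(2L − a)/(2EI) = 348.8/EI
  δ_0 = 1331/EI
Flexibility coefficient — unit upward force at Y: δ_{YY} = L³/(3EI) = 91.54/EI.
Compatibility at Y: δ_0 − R_Y·δ_{YY} = 0, so R_Y = 1331/91.54 = 14.54 kN.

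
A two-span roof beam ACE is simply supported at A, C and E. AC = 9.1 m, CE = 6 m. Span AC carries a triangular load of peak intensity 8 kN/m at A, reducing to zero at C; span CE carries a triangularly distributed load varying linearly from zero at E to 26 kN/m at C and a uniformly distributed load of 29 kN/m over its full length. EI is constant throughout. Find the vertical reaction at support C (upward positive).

R_C = 178.8 kN

Take M_C as the redundant. Released structure: two simple spans AC and CE with a hinge at C.
Rotations at C on the released spans (each span's end-slope, ×1/EI):
  span AC: triangular load, peak 8: 7w₀L³/(360EI) = 117.2/EI
  span CE: triangular load, peak 26: w₀L³/(45EI) = 124.8/EI
  span CE: UDL 29: wL³/(24EI) = 261/EI
  relative rotation θ_0 = (117.2 + 385.8)/EI = 503/EI
A unit hogging moment at C produces rotation L₁/(3EI) + L₂/(3EI) = 5.033/EI.
Slope continuity at C: θ_0 = M_C·5.033/EI, so M_C = 503/5.033 = 99.94 kN·m (hogging).
Span AC, ΣM about A with M_C applied at C: R_C^{AC}·9.1 = 110.4 + 99.94, so R_C^{AC} = 23.12 kN and R_A = 36.4 − 23.12 = 13.28 kN.
Span CE, ΣM about E: R_C^{CE}·6 = 834 + 99.94, so R_C^{CE} = 155.7 kN and R_E = 252 − 155.7 = 96.34 kN.
R_C = 23.12 + 155.7 = 178.8 kN.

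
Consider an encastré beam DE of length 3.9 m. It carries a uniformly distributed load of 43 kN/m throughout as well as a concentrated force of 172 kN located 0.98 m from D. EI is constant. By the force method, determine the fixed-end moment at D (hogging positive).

M_D = 149 kN·m

Take the two fixed-end moments M_D, M_E as redundants; the released structure is the simple span DE.
Simple-span end rotations at D and E under the given loads:
  at D: UDL 43: wL³/(24EI) = 106.3/EI
  at E: UDL 43: wL³/(24EI) = 106.3/EI
  at D: point load 172 at a = 0.98: Pab(L + b)/(6LEI) = 143.5/EI
  at E: point load 172 at a = 0.98: Pab(L + a)/(6LEI) = 102.6/EI
  θ_D0 = 249.7/EI,  θ_E0 = 208.9/EI
Flexibility coefficients: a unit moment at one end gives L/(3EI) there and L/(6EI) at the far end, so f₁₁ = f₂₂ = 1.3/EI and f₁₂ = f₂₁ = 0.65/EI.
Compatibility — zero rotation at each built-in end:
  1.3 M_D + 0.65 M_E = 249.7
  0.65 M_D + 1.3 M_E = 208.9
Solving the pair gives M_D = 149 kN·m and M_E = 86.22 kN·m (hogging).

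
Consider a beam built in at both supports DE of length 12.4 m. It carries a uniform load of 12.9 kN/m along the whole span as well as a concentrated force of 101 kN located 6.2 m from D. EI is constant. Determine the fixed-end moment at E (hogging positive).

Release both end moments; the primary structure is a simply-supported span DE with redundants M_D and M_E.
Simple-span end rotations at D and E under the given loads:
  at D: UDL 12.9: wL³/(24EI) = 1025/EI
  at E: UDL 12.9: wL³/(24EI) = 1025/EI
  at D: point load 101 at a = 6.2: Pab(L + b)/(6LEI) = 970.6/EI
  at E: point load 101 at a = 6.2: Pab(L + a)/(6LEI) = 970.6/EI
  θ_D0 = 1995/EI,  θ_E0 = 1995/EI
Flexibility coefficients: a unit moment at one end gives L/(3EI) there and L/(6EI) at the far end, so f₁₁ = f₂₂ = 4.133/EI and f₁₂ = f₂₁ = 2.067/EI.
Compatibility — zero rotation at each built-in end:
  4.133 M_D + 2.067 M_E = 1995
  2.067 M_D + 4.133 M_E = 1995
Solving the pair gives M_D = 321.8 kN·m and M_E = 321.8 kN·m (hogging).

M_E = 321.8 kN·m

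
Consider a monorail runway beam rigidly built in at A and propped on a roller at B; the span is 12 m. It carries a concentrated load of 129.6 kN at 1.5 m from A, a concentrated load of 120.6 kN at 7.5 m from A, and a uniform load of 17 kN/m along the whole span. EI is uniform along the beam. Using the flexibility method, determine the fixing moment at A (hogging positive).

M_A = 698.7 kN·m

Choose R_B as the redundant. The primary structure is the cantilever fixed at A.
Free-end deflection of the primary structure under the applied loading (downward +):
  point load 129.6 at a = 1.5: Pa²(3L − a)/(6EI) = 1677/EI
  point load 120.6 at a = 7.5: Pa²(3L − a)/(6EI) = 32223/EI
  UDL 17: wL⁴/(8EI) = 44064/EI
  δ_0 = 77964/EI
Tip deflection under a unit load at B: L³/(3EI) = 576/EI.
Compatibility at B: δ_0 − R_B·δ_{BB} = 0, so R_B = 77964/576 = 135.4 kN.
Moment equilibrium about A: M_A = Σ(load moments about A) − R_B·L = 2323 − 135.4×12 = 698.7 kN·m.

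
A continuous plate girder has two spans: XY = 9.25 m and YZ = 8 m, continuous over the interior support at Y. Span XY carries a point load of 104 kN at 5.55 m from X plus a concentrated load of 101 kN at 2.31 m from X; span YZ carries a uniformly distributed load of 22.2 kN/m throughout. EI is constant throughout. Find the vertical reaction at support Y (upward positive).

Insert a hinge at Y; M_Y is the redundant, and each span becomes simply supported.
End slopes at the hinge Y, treating each span as simply supported:
  span XY: point load 104 at a = 5.55: Pab(L + a)/(6LEI) = 569.5/EI
  span XY: point load 101 at a = 2.31: Pab(L + a)/(6LEI) = 337.3/EI
  span YZ: UDL 22.2: wL³/(24EI) = 473.6/EI
  relative rotation θ_0 = (906.8 + 473.6)/EI = 1380/EI
A unit hogging moment at Y produces rotation L₁/(3EI) + L₂/(3EI) = 5.75/EI.
Compatibility: M_Y·(L₁+L₂)/(3EI) = θ_0, giving M_Y = 240.1 kN·m (hogging).
Span XY, ΣM about X with M_Y applied at Y: R_Y^{XY}·9.25 = 810.5 + 240.1, so R_Y^{XY} = 113.6 kN and R_X = 205 − 113.6 = 91.42 kN.
Span YZ, ΣM about Z: R_Y^{YZ}·8 = 710.4 + 240.1, so R_Y^{YZ} = 118.8 kN and R_Z = 177.6 − 118.8 = 58.79 kN.
R_Y = 113.6 + 118.8 = 232.4 kN.

R_Y = 232.4 kN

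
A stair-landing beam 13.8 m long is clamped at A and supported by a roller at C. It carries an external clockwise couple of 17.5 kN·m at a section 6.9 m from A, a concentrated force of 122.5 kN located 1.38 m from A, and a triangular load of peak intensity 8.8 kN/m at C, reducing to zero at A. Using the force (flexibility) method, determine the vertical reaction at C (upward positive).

R_C = 36.6 kN

Remove the prop at C; the released (primary) structure is a cantilever built in at A.
Deflection at C on the released cantilever, summing each load's contribution:
  clockwise couple 17.5 at a = 6.9: M₀a(2L − a)/(2EI) = 1250/EI
  point load 122.5 at a = 1.38: Pa²(3L − a)/(6EI) = 1556/EI
  triangular load, peak 8.8 at the free end: 11w₀L⁴/(120EI) = 29256/EI
  δ_0 = 32061/EI
Tip deflection under a unit load at C: L³/(3EI) = 876/EI.
Compatibility at C: δ_0 − R_C·δ_{CC} = 0, so R_C = 32061/876 = 36.6 kN.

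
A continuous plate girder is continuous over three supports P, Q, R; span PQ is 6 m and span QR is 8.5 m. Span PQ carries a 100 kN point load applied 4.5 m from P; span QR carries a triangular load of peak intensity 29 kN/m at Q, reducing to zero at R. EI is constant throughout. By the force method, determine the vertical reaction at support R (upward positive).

R_R = 26.66 kN

Release continuity at Q by inserting a hinge; the redundant is the internal moment M_Q. The primary structure is two simply-supported spans PQ and QR.
End slopes at the hinge Q, treating each span as simply supported:
  span PQ: point load 100 at a = 4.5: Pab(L + a)/(6LEI) = 196.9/EI
  span QR: triangular load, peak 29: w₀L³/(45EI) = 395.8/EI
  relative rotation θ_0 = (196.9 + 395.8)/EI = 592.6/EI
A unit hogging moment at Q produces rotation L₁/(3EI) + L₂/(3EI) = 4.833/EI.
Compatibility: M_Q·(L₁+L₂)/(3EI) = θ_0, giving M_Q = 122.6 kN·m (hogging).
Span QR, ΣM about R: R_Q^{QR}·8.5 = 698.4 + 122.6, so R_Q^{QR} = 96.59 kN and R_R = 123.2 − 96.59 = 26.66 kN.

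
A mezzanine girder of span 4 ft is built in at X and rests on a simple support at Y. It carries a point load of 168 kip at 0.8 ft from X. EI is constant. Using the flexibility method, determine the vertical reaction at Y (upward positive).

R_Y = 9.408 kip

Remove the prop at Y; the released (primary) structure is a cantilever built in at X.
Primary-structure tip deflection at Y by superposition:
  point load 168 at a = 0.8: Pa²(3L − a)/(6EI) = 200.7/EI
Tip deflection under a unit load at Y: L³/(3EI) = 21.33/EI.
Compatibility at Y: δ_0 − R_Y·δ_{YY} = 0, so R_Y = 200.7/21.33 = 9.408 kip.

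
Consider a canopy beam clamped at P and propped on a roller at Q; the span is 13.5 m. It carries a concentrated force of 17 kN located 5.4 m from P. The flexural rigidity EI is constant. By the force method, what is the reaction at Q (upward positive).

R_Q = 3.536 kN

Remove the prop at Q; the released (primary) structure is a cantilever built in at P.
Downward deflection at the released point Q due to the loads:
  point load 17 at a = 5.4: Pa²(3L − a)/(6EI) = 2900/EI
Flexibility coefficient — unit upward force at Q: δ_{QQ} = L³/(3EI) = 820.1/EI.
The prop prevents deflection at Q: R_Q = δ_0/δ_{QQ} = 2900/820.1 = 3.536 kN.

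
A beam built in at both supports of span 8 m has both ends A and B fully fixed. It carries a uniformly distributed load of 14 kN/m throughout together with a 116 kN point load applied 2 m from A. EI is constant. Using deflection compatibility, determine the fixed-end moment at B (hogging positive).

Take the two fixed-end moments M_A, M_B as redundants; the released structure is the simple span AB.
On the primary (simply-supported) span, the end slopes from the loading are:
  at A: UDL 14: wL³/(24EI) = 298.7/EI
  at B: UDL 14: wL³/(24EI) = 298.7/EI
  at A: point load 116 at a = 2: Pab(L + b)/(6LEI) = 406/EI
  at B: point load 116 at a = 2: Pab(L + a)/(6LEI) = 290/EI
  θ_A0 = 704.7/EI,  θ_B0 = 588.7/EI
Flexibility coefficients: a unit moment at one end gives L/(3EI) there and L/(6EI) at the far end, so f₁₁ = f₂₂ = 2.667/EI and f₁₂ = f₂₁ = 1.333/EI.
Compatibility — zero rotation at each built-in end:
  2.667 M_A + 1.333 M_B = 704.7
  1.333 M_A + 2.667 M_B = 588.7
Solving the pair gives M_A = 205.2 kN·m and M_B = 118.2 kN·m (hogging).

M_B = 118.2 kN·m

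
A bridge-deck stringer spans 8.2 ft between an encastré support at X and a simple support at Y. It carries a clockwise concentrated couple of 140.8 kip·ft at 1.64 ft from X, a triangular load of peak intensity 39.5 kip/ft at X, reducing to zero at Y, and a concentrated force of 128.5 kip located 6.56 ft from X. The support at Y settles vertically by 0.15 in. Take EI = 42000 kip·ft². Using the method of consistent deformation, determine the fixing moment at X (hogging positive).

Choose R_Y as the redundant. The primary structure is the cantilever fixed at X.
Free-end deflection of the primary structure under the applied loading (downward +):
  clockwise couple 140.8 at a = 1.64: M₀a(2L − a)/(2EI) = 1704/EI
  triangular load, peak 39.5 at the fixed end: w₀L⁴/(30EI) = 5953/EI
  point load 128.5 at a = 6.56: Pa²(3L − a)/(6EI) = 16626/EI
  δ_0 = 24283/EI
Tip deflection under a unit load at Y: L³/(3EI) = 183.8/EI.
With EI = 42000 kip·ft²: δ_0 = 0.57818 ft and δ_{YY} = 0.004376 ft/kip.
Compatibility — the beam at Y must follow the support down by 0.0125 ft: δ_0 − R_Y·δ_{YY} = 0.0125, so R_Y = (0.57818 − 0.0125)/0.004376 = 129.3 kip.
Moment equilibrium about X: M_X = Σ(load moments about X) − R_Y·L = 1426 − 129.3×8.2 = 366.4 kip·ft.

M_X = 366.4 kip·ft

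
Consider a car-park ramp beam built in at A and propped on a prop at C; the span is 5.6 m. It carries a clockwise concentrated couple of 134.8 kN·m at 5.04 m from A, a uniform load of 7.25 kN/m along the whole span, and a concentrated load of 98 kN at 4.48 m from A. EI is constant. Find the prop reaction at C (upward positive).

Release the roller at C. Primary structure: cantilever fixed at A.
Primary-structure tip deflection at C by superposition:
  clockwise couple 134.8 at a = 5.04: M₀a(2L − a)/(2EI) = 2093/EI
  UDL 7.25: wL⁴/(8EI) = 891.3/EI
  point load 98 at a = 4.48: Pa²(3L − a)/(6EI) = 4039/EI
  δ_0 = 7022/EI
Flexibility coefficient — unit upward force at C: δ_{CC} = L³/(3EI) = 58.54/EI.
The prop prevents deflection at C: R_C = δ_0/δ_{CC} = 7022/58.54 = 120 kN.

R_C = 120 kN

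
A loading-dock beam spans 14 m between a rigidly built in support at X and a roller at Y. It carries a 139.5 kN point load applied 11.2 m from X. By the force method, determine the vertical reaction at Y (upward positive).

Remove the prop at Y; the released (primary) structure is a cantilever built in at X.
Deflection at Y on the released cantilever, summing each load's contribution:
  point load 139.5 at a = 11.2: Pa²(3L − a)/(6EI) = 89828/EI
Tip deflection under a unit load at Y: L³/(3EI) = 914.7/EI.
The prop prevents deflection at Y: R_Y = δ_0/δ_{YY} = 89828/914.7 = 98.21 kN.

R_Y = 98.21 kN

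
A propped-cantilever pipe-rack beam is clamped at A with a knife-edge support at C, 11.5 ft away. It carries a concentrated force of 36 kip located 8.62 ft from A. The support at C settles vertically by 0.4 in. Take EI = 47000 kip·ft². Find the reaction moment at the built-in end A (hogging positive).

Take the reaction at C as the redundant and release it; the primary structure is a cantilever fixed at A.
Primary-structure tip deflection at C by superposition:
  point load 36 at a = 8.62: Pa²(3L − a)/(6EI) = 11538/EI
Tip deflection under a unit load at C: L³/(3EI) = 507/EI.
With EI = 47000 kip·ft²: δ_0 = 0.24549 ft and δ_{CC} = 0.010786 ft/kip.
Compatibility — the beam at C must follow the support down by 0.03333 ft: δ_0 − R_C·δ_{CC} = 0.03333, so R_C = (0.24549 − 0.03333)/0.010786 = 19.67 kip.
Moment equilibrium about A: M_A = Σ(load moments about A) − R_C·L = 310.3 − 19.67×11.5 = 84.13 kip·ft.

M_A = 84.13 kip·ft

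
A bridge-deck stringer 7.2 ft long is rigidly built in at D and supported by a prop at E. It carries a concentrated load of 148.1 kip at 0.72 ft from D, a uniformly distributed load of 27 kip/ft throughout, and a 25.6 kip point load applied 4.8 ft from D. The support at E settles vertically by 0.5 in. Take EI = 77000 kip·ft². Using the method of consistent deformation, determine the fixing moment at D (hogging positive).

M_D = 479.1 kip·ft

Remove the prop at E; the released (primary) structure is a cantilever built in at D.
Downward deflection at the released point E due to the loads:
  point load 148.1 at a = 0.72: Pa²(3L − a)/(6EI) = 267.2/EI
  UDL 27: wL⁴/(8EI) = 9070/EI
  point load 25.6 at a = 4.8: Pa²(3L − a)/(6EI) = 1652/EI
  δ_0 = 10989/EI
Tip deflection under a unit load at E: L³/(3EI) = 124.4/EI.
With EI = 77000 kip·ft²: δ_0 = 0.14271 ft and δ_{EE} = 0.001616 ft/kip.
Compatibility — the beam at E must follow the support down by 0.04167 ft: δ_0 − R_E·δ_{EE} = 0.04167, so R_E = (0.14271 − 0.04167)/0.001616 = 62.53 kip.
Moment equilibrium about D: M_D = Σ(load moments about D) − R_E·L = 929.4 − 62.53×7.2 = 479.1 kip·ft.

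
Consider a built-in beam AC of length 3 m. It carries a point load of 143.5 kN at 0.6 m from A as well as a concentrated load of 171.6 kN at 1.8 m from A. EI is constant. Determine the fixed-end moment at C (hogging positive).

M_C = 87.91 kN·m

Take the two fixed-end moments M_A, M_C as redundants; the released structure is the simple span AC.
End rotations of the released simple span under the applied load (×1/EI):
  at A: point load 143.5 at a = 0.6: Pab(L + b)/(6LEI) = 61.99/EI
  at C: point load 143.5 at a = 0.6: Pab(L + a)/(6LEI) = 41.33/EI
  at A: point load 171.6 at a = 1.8: Pab(L + b)/(6LEI) = 86.49/EI
  at C: point load 171.6 at a = 1.8: Pab(L + a)/(6LEI) = 98.84/EI
  θ_A0 = 148.5/EI,  θ_C0 = 140.2/EI
Flexibility coefficients: a unit moment at one end gives L/(3EI) there and L/(6EI) at the far end, so f₁₁ = f₂₂ = 1/EI and f₁₂ = f₂₁ = 0.5/EI.
Compatibility — zero rotation at each built-in end:
  1 M_A + 0.5 M_C = 148.5
  0.5 M_A + 1 M_C = 140.2
Solving the pair gives M_A = 104.5 kN·m and M_C = 87.91 kN·m (hogging).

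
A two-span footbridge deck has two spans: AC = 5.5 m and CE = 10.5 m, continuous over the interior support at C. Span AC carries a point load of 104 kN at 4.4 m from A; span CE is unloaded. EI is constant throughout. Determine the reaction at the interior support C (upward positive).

R_C = 91.04 kN

Release continuity at C by inserting a hinge; the redundant is the internal moment M_C. The primary structure is two simply-supported spans AC and CE.
Discontinuity in slope at C on the released structure — sum the simple-span end rotations:
  span AC: point load 104 at a = 4.4: Pab(L + a)/(6LEI) = 151/EI
  relative rotation θ_0 = (151 + 0)/EI = 151/EI
A unit hogging moment at C produces rotation L₁/(3EI) + L₂/(3EI) = 5.333/EI.
Slope continuity at C: θ_0 = M_C·5.333/EI, so M_C = 151/5.333 = 28.31 kN·m (hogging).
Span AC, ΣM about A with M_C applied at C: R_C^{AC}·5.5 = 457.6 + 28.31, so R_C^{AC} = 88.35 kN and R_A = 104 − 88.35 = 15.65 kN.
Span CE, ΣM about E: R_C^{CE}·10.5 = 0 + 28.31, so R_C^{CE} = 2.697 kN and R_E = 0 − 2.697 = -2.697 kN.
R_C = 88.35 + 2.697 = 91.04 kN.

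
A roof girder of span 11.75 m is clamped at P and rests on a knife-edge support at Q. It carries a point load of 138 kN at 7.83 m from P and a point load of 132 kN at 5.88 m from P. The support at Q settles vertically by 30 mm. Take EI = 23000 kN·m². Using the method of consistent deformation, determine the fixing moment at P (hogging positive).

Take the reaction at Q as the redundant and release it; the primary structure is a cantilever fixed at P.
Primary-structure tip deflection at Q by superposition:
  point load 138 at a = 7.83: Pa²(3L − a)/(6EI) = 38665/EI
  point load 132 at a = 5.88: Pa²(3L − a)/(6EI) = 22340/EI
  δ_0 = 61005/EI
Flexibility coefficient — unit upward force at Q: δ_{QQ} = L³/(3EI) = 540.7/EI.
With EI = 23000 kN·m²: δ_0 = 2.6524 m and δ_{QQ} = 0.023511 m/kN.
Compatibility — the beam at Q must follow the support down by 0.03 m: δ_0 − R_Q·δ_{QQ} = 0.03, so R_Q = (2.6524 − 0.03)/0.023511 = 111.5 kN.
Moment equilibrium about P: M_P = Σ(load moments about P) − R_Q·L = 1857 − 111.5×11.75 = 546.1 kN·m.

M_P = 546.1 kN·m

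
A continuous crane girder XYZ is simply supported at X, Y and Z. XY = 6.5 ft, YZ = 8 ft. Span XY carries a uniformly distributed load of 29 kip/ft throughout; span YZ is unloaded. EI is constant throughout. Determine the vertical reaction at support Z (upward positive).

R_Z = -8.582 kip

Take M_Y as the redundant. Released structure: two simple spans XY and YZ with a hinge at Y.
Discontinuity in slope at Y on the released structure — sum the simple-span end rotations:
  span XY: UDL 29: wL³/(24EI) = 331.8/EI
  relative rotation θ_0 = (331.8 + 0)/EI = 331.8/EI
A unit hogging moment at Y produces rotation L₁/(3EI) + L₂/(3EI) = 4.833/EI.
Compatibility: M_Y·(L₁+L₂)/(3EI) = θ_0, giving M_Y = 68.66 kip·ft (hogging).
Span YZ, ΣM about Z: R_Y^{YZ}·8 = 0 + 68.66, so R_Y^{YZ} = 8.582 kip and R_Z = 0 − 8.582 = -8.582 kip.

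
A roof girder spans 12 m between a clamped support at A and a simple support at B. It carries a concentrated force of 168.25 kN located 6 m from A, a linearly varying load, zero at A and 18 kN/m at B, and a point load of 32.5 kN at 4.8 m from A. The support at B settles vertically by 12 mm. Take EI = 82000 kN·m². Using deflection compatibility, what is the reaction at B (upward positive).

Take the reaction at B as the redundant and release it; the primary structure is a cantilever fixed at A.
Deflection at B on the released cantilever, summing each load's contribution:
  point load 168.25 at a = 6: Pa²(3L − a)/(6EI) = 30285/EI
  triangular load, peak 18 at the free end: 11w₀L⁴/(120EI) = 34214/EI
  point load 32.5 at a = 4.8: Pa²(3L − a)/(6EI) = 3894/EI
  δ_0 = 68393/EI
Flexibility coefficient — unit upward force at B: δ_{BB} = L³/(3EI) = 576/EI.
With EI = 82000 kN·m²: δ_0 = 0.83406 m and δ_{BB} = 0.007024 m/kN.
Compatibility — the beam at B must follow the support down by 0.012 m: δ_0 − R_B·δ_{BB} = 0.012, so R_B = (0.83406 − 0.012)/0.007024 = 117 kN.

R_B = 117 kN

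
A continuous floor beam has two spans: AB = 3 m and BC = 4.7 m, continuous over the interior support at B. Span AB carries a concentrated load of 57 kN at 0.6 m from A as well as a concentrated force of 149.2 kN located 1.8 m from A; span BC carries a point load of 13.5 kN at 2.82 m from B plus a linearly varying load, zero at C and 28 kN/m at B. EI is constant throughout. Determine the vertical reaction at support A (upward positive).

Insert a hinge at B; M_B is the redundant, and each span becomes simply supported.
Discontinuity in slope at B on the released structure — sum the simple-span end rotations:
  span AB: point load 57 at a = 0.6: Pab(L + a)/(6LEI) = 16.42/EI
  span AB: point load 149.2 at a = 1.8: Pab(L + a)/(6LEI) = 85.94/EI
  span BC: point load 13.5 at a = 2.82: Pab(L + b)/(6LEI) = 16.7/EI
  span BC: triangular load, peak 28: w₀L³/(45EI) = 64.6/EI
  relative rotation θ_0 = (102.4 + 81.3)/EI = 183.7/EI
A unit hogging moment at B produces rotation L₁/(3EI) + L₂/(3EI) = 2.567/EI.
Slope continuity at B: θ_0 = M_B·2.567/EI, so M_B = 183.7/2.567 = 71.55 kN·m (hogging).
Span AB, ΣM about A with M_B applied at B: R_B^{AB}·3 = 302.8 + 71.55, so R_B^{AB} = 124.8 kN and R_A = 206.2 − 124.8 = 81.43 kN.

R_A = 81.43 kN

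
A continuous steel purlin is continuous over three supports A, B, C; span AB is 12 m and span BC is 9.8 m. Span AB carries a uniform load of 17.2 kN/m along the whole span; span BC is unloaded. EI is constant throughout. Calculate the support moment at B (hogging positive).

Release continuity at B by inserting a hinge; the redundant is the internal moment M_B. The primary structure is two simply-supported spans AB and BC.
Discontinuity in slope at B on the released structure — sum the simple-span end rotations:
  span AB: UDL 17.2: wL³/(24EI) = 1238/EI
  relative rotation θ_0 = (1238 + 0)/EI = 1238/EI
A unit hogging moment at B produces rotation L₁/(3EI) + L₂/(3EI) = 7.267/EI.
Compatibility: M_B·(L₁+L₂)/(3EI) = θ_0, giving M_B = 170.4 kN·m (hogging).

M_B = 170.4 kN·m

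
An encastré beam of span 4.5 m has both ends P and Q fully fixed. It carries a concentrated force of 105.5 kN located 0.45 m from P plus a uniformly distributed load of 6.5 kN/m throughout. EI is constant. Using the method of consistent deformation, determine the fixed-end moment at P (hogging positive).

Release both end moments; the primary structure is a simply-supported span PQ with redundants M_P and M_Q.
On the primary (simply-supported) span, the end slopes from the loading are:
  at P: point load 105.5 at a = 0.45: Pab(L + b)/(6LEI) = 60.89/EI
  at Q: point load 105.5 at a = 0.45: Pab(L + a)/(6LEI) = 35.25/EI
  at P: UDL 6.5: wL³/(24EI) = 24.68/EI
  at Q: UDL 6.5: wL³/(24EI) = 24.68/EI
  θ_P0 = 85.57/EI,  θ_Q0 = 59.93/EI
Flexibility coefficients: a unit moment at one end gives L/(3EI) there and L/(6EI) at the far end, so f₁₁ = f₂₂ = 1.5/EI and f₁₂ = f₂₁ = 0.75/EI.
Compatibility — zero rotation at each built-in end:
  1.5 M_P + 0.75 M_Q = 85.57
  0.75 M_P + 1.5 M_Q = 59.93
Solving the pair gives M_P = 49.42 kN·m and M_Q = 15.24 kN·m (hogging).

M_P = 49.42 kN·m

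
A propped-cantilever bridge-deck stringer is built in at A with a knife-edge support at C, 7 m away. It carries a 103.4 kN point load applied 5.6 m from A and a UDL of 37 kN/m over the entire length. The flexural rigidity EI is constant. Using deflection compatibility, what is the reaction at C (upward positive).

Take the reaction at C as the redundant and release it; the primary structure is a cantilever fixed at A.
Free-end deflection of the primary structure under the applied loading (downward +):
  point load 103.4 at a = 5.6: Pa²(3L − a)/(6EI) = 8323/EI
  UDL 37: wL⁴/(8EI) = 11105/EI
  δ_0 = 19427/EI
Tip deflection under a unit load at C: L³/(3EI) = 114.3/EI.
Compatibility at C: δ_0 − R_C·δ_{CC} = 0, so R_C = 19427/114.3 = 169.9 kN.

R_C = 169.9 kN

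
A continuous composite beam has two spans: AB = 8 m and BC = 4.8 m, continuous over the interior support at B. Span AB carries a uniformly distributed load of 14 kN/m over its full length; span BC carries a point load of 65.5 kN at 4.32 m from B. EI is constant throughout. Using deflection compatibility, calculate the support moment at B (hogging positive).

Take M_B as the redundant. Released structure: two simple spans AB and BC with a hinge at B.
Rotations at B on the released spans (each span's end-slope, ×1/EI):
  span AB: UDL 14: wL³/(24EI) = 298.7/EI
  span BC: point load 65.5 at a = 4.32: Pab(L + b)/(6LEI) = 24.9/EI
  relative rotation θ_0 = (298.7 + 24.9)/EI = 323.6/EI
A unit hogging moment at B produces rotation L₁/(3EI) + L₂/(3EI) = 4.267/EI.
Slope continuity at B: θ_0 = M_B·4.267/EI, so M_B = 323.6/4.267 = 75.84 kN·m (hogging).

M_B = 75.84 kN·m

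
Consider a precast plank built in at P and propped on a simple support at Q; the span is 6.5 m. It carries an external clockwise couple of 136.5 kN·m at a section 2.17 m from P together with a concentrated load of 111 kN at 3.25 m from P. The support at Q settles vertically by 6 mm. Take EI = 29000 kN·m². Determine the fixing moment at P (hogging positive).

M_P = 170.2 kN·m

Remove the prop at Q; the released (primary) structure is a cantilever built in at P.
Deflection at Q on the released cantilever, summing each load's contribution:
  clockwise couple 136.5 at a = 2.17: M₀a(2L − a)/(2EI) = 1604/EI
  point load 111 at a = 3.25: Pa²(3L − a)/(6EI) = 3175/EI
  δ_0 = 4779/EI
Tip deflection under a unit load at Q: L³/(3EI) = 91.54/EI.
With EI = 29000 kN·m²: δ_0 = 0.1648 m and δ_{QQ} = 0.003157 m/kN.
Compatibility — the beam at Q must follow the support down by 0.006 m: δ_0 − R_Q·δ_{QQ} = 0.006, so R_Q = (0.1648 − 0.006)/0.003157 = 50.31 kN.
Moment equilibrium about P: M_P = Σ(load moments about P) − R_Q·L = 497.2 − 50.31×6.5 = 170.2 kN·m.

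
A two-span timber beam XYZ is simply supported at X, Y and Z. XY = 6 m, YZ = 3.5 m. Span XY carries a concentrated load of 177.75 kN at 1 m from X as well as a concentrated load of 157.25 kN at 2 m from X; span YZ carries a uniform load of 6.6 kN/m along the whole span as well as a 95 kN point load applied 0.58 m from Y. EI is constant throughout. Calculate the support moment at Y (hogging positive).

M_Y = 162.1 kN·m

Insert a hinge at Y; M_Y is the redundant, and each span becomes simply supported.
End slopes at the hinge Y, treating each span as simply supported:
  span XY: point load 177.75 at a = 1: Pab(L + a)/(6LEI) = 172.8/EI
  span XY: point load 157.25 at a = 2: Pab(L + a)/(6LEI) = 279.6/EI
  span YZ: UDL 6.6: wL³/(24EI) = 11.79/EI
  span YZ: point load 95 at a = 0.58: Pab(L + b)/(6LEI) = 49.19/EI
  relative rotation θ_0 = (452.4 + 60.98)/EI = 513.3/EI
A unit hogging moment at Y produces rotation L₁/(3EI) + L₂/(3EI) = 3.167/EI.
Slope continuity at Y: θ_0 = M_Y·3.167/EI, so M_Y = 513.3/3.167 = 162.1 kN·m (hogging).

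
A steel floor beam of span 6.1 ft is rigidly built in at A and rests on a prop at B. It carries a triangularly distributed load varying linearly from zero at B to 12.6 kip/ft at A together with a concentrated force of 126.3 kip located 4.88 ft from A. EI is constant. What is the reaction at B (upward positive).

Release the roller at B. Primary structure: cantilever fixed at A.
Deflection at B on the released cantilever, summing each load's contribution:
  triangular load, peak 12.6 at the fixed end: w₀L⁴/(30EI) = 581.5/EI
  point load 126.3 at a = 4.88: Pa²(3L − a)/(6EI) = 6727/EI
  δ_0 = 7309/EI
Tip deflection under a unit load at B: L³/(3EI) = 75.66/EI.
Compatibility at B: δ_0 − R_B·δ_{BB} = 0, so R_B = 7309/75.66 = 96.6 kip.

R_B = 96.6 kip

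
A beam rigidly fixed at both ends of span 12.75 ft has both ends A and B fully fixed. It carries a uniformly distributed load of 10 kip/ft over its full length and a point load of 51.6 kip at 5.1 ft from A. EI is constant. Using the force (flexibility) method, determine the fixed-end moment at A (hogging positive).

Take the two fixed-end moments M_A, M_B as redundants; the released structure is the simple span AB.
End rotations of the released simple span under the applied load (×1/EI):
  at A: UDL 10: wL³/(24EI) = 863.6/EI
  at B: UDL 10: wL³/(24EI) = 863.6/EI
  at A: point load 51.6 at a = 5.1: Pab(L + b)/(6LEI) = 536.8/EI
  at B: point load 51.6 at a = 5.1: Pab(L + a)/(6LEI) = 469.7/EI
  θ_A0 = 1400/EI,  θ_B0 = 1333/EI
Flexibility coefficients: a unit moment at one end gives L/(3EI) there and L/(6EI) at the far end, so f₁₁ = f₂₂ = 4.25/EI and f₁₂ = f₂₁ = 2.125/EI.
Compatibility — zero rotation at each built-in end:
  4.25 M_A + 2.125 M_B = 1400
  2.125 M_A + 4.25 M_B = 1333
Solving the pair gives M_A = 230.2 kip·ft and M_B = 198.6 kip·ft (hogging).

M_A = 230.2 kip·ft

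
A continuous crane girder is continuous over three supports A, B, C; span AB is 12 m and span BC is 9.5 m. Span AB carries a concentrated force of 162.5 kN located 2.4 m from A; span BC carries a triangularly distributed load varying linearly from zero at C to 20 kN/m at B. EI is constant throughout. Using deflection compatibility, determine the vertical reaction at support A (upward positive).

Take M_B as the redundant. Released structure: two simple spans AB and BC with a hinge at B.
End slopes at the hinge B, treating each span as simply supported:
  span AB: point load 162.5 at a = 2.4: Pab(L + a)/(6LEI) = 748.8/EI
  span BC: triangular load, peak 20: w₀L³/(45EI) = 381.1/EI
  relative rotation θ_0 = (748.8 + 381.1)/EI = 1130/EI
A unit hogging moment at B produces rotation L₁/(3EI) + L₂/(3EI) = 7.167/EI.
Compatibility: M_B·(L₁+L₂)/(3EI) = θ_0, giving M_B = 157.7 kN·m (hogging).
Span AB, ΣM about A with M_B applied at B: R_B^{AB}·12 = 390 + 157.7, so R_B^{AB} = 45.64 kN and R_A = 162.5 − 45.64 = 116.9 kN.

R_A = 116.9 kN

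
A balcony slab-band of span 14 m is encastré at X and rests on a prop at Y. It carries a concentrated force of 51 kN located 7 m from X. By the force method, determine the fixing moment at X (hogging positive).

M_X = 133.9 kN·m

Release the roller at Y. Primary structure: cantilever fixed at X.
Free-end deflection of the primary structure under the applied loading (downward +):
  point load 51 at a = 7: Pa²(3L − a)/(6EI) = 14578/EI
Tip deflection under a unit load at Y: L³/(3EI) = 914.7/EI.
The prop prevents deflection at Y: R_Y = δ_0/δ_{YY} = 14578/914.7 = 15.94 kN.
Moment equilibrium about X: M_X = Σ(load moments about X) − R_Y·L = 357 − 15.94×14 = 133.9 kN·m.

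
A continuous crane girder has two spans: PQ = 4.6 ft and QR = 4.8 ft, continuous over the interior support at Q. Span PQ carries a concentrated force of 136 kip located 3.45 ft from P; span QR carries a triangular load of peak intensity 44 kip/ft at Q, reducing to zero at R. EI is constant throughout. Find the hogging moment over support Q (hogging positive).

Take M_Q as the redundant. Released structure: two simple spans PQ and QR with a hinge at Q.
End slopes at the hinge Q, treating each span as simply supported:
  span PQ: point load 136 at a = 3.45: Pab(L + a)/(6LEI) = 157.4/EI
  span QR: triangular load, peak 44: w₀L³/(45EI) = 108.1/EI
  relative rotation θ_0 = (157.4 + 108.1)/EI = 265.5/EI
A unit hogging moment at Q produces rotation L₁/(3EI) + L₂/(3EI) = 3.133/EI.
Compatibility: M_Q·(L₁+L₂)/(3EI) = θ_0, giving M_Q = 84.74 kip·ft (hogging).

M_Q = 84.74 kip·ft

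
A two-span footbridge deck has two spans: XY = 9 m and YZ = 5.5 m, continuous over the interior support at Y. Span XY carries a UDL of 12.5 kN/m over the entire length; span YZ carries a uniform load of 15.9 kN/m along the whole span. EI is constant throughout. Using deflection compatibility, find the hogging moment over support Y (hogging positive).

M_Y = 101.4 kN·m

Take M_Y as the redundant. Released structure: two simple spans XY and YZ with a hinge at Y.
Discontinuity in slope at Y on the released structure — sum the simple-span end rotations:
  span XY: UDL 12.5: wL³/(24EI) = 379.7/EI
  span YZ: UDL 15.9: wL³/(24EI) = 110.2/EI
  relative rotation θ_0 = (379.7 + 110.2)/EI = 489.9/EI
A unit hogging moment at Y produces rotation L₁/(3EI) + L₂/(3EI) = 4.833/EI.
Slope continuity at Y: θ_0 = M_Y·4.833/EI, so M_Y = 489.9/4.833 = 101.4 kN·m (hogging).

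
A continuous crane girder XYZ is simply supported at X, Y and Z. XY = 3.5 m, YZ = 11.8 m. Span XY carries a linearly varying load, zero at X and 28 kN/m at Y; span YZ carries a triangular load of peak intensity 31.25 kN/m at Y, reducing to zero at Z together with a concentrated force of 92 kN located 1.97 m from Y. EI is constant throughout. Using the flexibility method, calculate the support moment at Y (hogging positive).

Release continuity at Y by inserting a hinge; the redundant is the internal moment M_Y. The primary structure is two simply-supported spans XY and YZ.
End slopes at the hinge Y, treating each span as simply supported:
  span XY: triangular load, peak 28: w₀L³/(45EI) = 26.68/EI
  span YZ: triangular load, peak 31.25: w₀L³/(45EI) = 1141/EI
  span YZ: point load 92 at a = 1.97: Pab(L + b)/(6LEI) = 544.3/EI
  relative rotation θ_0 = (26.68 + 1685)/EI = 1712/EI
A unit hogging moment at Y produces rotation L₁/(3EI) + L₂/(3EI) = 5.1/EI.
Slope continuity at Y: θ_0 = M_Y·5.1/EI, so M_Y = 1712/5.1 = 335.7 kN·m (hogging).

M_Y = 335.7 kN·m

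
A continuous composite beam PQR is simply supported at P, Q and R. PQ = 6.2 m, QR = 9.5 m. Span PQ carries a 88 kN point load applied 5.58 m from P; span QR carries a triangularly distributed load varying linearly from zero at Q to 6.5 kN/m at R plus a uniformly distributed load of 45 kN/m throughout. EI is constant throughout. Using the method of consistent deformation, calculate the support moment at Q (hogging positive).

M_Q = 346.3 kN·m

Insert a hinge at Q; M_Q is the redundant, and each span becomes simply supported.
End slopes at the hinge Q, treating each span as simply supported:
  span PQ: point load 88 at a = 5.58: Pab(L + a)/(6LEI) = 96.41/EI
  span QR: triangular load, peak 6.5: 7w₀L³/(360EI) = 108.4/EI
  span QR: UDL 45: wL³/(24EI) = 1608/EI
  relative rotation θ_0 = (96.41 + 1716)/EI = 1812/EI
A unit hogging moment at Q produces rotation L₁/(3EI) + L₂/(3EI) = 5.233/EI.
Compatibility: M_Q·(L₁+L₂)/(3EI) = θ_0, giving M_Q = 346.3 kN·m (hogging).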